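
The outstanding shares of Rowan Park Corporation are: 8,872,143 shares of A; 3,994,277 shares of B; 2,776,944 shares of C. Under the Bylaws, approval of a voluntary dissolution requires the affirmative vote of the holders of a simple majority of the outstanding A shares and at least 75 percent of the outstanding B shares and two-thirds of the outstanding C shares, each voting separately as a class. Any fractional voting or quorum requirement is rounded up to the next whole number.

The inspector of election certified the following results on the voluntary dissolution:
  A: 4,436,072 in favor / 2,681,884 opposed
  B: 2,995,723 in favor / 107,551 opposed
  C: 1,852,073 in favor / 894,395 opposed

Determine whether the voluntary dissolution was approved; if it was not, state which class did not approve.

A: a majority of 8872143 is 4436072; 4,436,072 required, 4,436,072 in favor — approved.
B: 3/4 of 3994277 = 2995707.75, rounded up to 2995708; 2,995,708 required, 2,995,723 in favor — approved.
C: 2/3 of 2776944 = 1851296; 1,851,296 required, 1,852,073 in favor — approved.

Approved — every class gave the required vote.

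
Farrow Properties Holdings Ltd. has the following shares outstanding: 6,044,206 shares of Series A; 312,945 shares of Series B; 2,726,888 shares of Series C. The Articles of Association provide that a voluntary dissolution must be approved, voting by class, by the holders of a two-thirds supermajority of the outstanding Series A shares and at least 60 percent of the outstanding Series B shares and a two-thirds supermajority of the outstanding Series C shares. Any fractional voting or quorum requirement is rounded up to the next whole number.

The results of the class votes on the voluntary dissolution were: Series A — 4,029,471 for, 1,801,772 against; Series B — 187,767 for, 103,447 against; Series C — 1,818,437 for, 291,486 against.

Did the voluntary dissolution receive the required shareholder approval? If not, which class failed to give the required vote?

Approved — every class gave the required vote.

Series A: 2/3 of 6044206 = 4029470.67, rounded up to 4029471; 4,029,471 required, 4,029,471 in favor — approved.
Series B: 3/5 of 312945 = 187767; 187,767 required, 187,767 in favor — approved.
Series C: 2/3 of 2726888 = 1817925.33, rounded up to 1817926; 1,817,926 required, 1,818,437 in favor — approved.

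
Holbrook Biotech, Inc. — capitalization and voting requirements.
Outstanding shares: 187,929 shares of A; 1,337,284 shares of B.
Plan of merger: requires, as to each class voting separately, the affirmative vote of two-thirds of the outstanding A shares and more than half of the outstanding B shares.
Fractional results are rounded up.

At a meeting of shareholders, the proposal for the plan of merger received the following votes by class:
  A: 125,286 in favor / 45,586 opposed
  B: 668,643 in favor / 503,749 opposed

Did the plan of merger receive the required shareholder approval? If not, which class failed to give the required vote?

Approved — every class gave the required vote.

A: 2/3 of 187929 = 125286; 125,286 required, 125,286 in favor — approved.
B: a majority of 1337284 is 668643; 668,643 required, 668,643 in favor — approved.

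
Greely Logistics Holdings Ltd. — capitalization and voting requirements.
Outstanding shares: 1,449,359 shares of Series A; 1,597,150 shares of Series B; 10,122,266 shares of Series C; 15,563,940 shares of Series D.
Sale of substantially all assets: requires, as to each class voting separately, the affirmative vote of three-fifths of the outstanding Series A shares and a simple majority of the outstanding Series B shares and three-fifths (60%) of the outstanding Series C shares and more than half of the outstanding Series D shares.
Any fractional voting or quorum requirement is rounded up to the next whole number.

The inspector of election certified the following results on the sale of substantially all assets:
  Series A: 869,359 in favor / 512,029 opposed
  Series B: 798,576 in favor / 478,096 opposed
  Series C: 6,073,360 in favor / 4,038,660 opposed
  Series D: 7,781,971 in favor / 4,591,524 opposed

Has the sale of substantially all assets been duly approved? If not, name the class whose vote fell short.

Not approved — the Series A shares did not give the required vote.

Series A: 3/5 of 1449359 = 869615.40, rounded up to 869616; 869,616 required, 869,359 in favor — not approved.
Series B: a majority of 1597150 is 798576; 798,576 required, 798,576 in favor — approved.
Series C: 3/5 of 10122266 = 6073359.60, rounded up to 6073360; 6,073,360 required, 6,073,360 in favor — approved.
Series D: a majority of 15563940 is 7781971; 7,781,971 required, 7,781,971 in favor — approved.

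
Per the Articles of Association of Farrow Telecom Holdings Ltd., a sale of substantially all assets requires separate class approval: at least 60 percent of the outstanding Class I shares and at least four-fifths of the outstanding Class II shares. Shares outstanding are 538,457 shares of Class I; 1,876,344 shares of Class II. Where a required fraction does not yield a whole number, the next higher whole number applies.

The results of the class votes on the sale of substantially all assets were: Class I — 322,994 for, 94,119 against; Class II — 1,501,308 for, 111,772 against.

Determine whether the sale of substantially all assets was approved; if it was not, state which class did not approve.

Not approved — the Class I shares did not give the required vote.

Class I: 3/5 of 538457 = 323074.20, rounded up to 323075; 323,075 required, 322,994 in favor — not approved.
Class II: 4/5 of 1876344 = 1501075.20, rounded up to 1501076; 1,501,076 required, 1,501,308 in favor — approved.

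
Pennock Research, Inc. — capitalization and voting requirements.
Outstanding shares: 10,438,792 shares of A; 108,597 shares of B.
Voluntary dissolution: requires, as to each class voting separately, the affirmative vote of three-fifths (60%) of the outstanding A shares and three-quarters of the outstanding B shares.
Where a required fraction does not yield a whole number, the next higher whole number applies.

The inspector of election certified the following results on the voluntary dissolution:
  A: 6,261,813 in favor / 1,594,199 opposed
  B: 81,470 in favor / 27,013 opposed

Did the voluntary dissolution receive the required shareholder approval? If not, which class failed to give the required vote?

Not approved — the A shares did not give the required vote.

A: 3/5 of 10438792 = 6263275.20, rounded up to 6263276; 6,263,276 required, 6,261,813 in favor — not approved.
B: 3/4 of 108597 = 81447.75, rounded up to 81448; 81,448 required, 81,470 in favor — approved.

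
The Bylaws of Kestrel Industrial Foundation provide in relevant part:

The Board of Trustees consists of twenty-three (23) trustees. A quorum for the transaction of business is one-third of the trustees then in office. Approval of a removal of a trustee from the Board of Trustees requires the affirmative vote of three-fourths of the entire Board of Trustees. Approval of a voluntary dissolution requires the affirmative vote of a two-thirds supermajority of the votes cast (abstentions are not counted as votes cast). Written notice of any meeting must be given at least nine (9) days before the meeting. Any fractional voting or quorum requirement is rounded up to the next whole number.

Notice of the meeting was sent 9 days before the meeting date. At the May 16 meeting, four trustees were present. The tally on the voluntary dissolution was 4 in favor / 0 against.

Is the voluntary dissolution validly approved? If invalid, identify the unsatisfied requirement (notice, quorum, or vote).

Notice: 9 days given; 9 required (9 ≥ 9). Satisfied.
Quorum: 4 present; quorum is 8. Not satisfied.
Vote: the voluntary dissolution requires two-thirds of the votes cast (4). 2/3 of 4 = 2.67, rounded up to 3, so 3 affirmative votes are needed; 4 voted in favor. Satisfied. (Moot — without a quorum no business can be validly transacted.)

Invalid — quorum requirement not satisfied.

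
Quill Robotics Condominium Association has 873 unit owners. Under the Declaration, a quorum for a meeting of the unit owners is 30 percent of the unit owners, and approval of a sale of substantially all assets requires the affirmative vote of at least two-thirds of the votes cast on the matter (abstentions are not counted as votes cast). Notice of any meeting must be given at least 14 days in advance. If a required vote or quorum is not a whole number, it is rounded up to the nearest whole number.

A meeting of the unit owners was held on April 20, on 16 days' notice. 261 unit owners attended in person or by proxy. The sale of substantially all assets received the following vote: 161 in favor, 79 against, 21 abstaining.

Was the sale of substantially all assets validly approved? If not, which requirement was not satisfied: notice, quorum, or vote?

Notice: 16 days given; 14 required. Satisfied.
Quorum: 30% of 873 = 261.90, rounded up to 262; 261 present. Not satisfied.
Vote: requires two-thirds of the votes cast (261 − 21 abstaining = 240); 2/3 of 240 = 160, so 160 needed; 161 in favor. Satisfied.

Invalid — quorum requirement not satisfied.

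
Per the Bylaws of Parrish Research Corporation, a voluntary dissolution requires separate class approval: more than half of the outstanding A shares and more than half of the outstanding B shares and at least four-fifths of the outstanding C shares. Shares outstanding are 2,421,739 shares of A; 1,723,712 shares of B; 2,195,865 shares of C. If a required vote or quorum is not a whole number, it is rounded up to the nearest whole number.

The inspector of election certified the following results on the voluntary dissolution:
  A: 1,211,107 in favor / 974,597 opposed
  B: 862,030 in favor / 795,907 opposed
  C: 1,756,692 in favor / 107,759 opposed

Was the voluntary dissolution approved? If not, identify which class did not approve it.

Approved — every class gave the required vote.

A: a majority of 2421739 is 1210870; 1,210,870 required, 1,211,107 in favor — approved.
B: a majority of 1723712 is 861857; 861,857 required, 862,030 in favor — approved.
C: 4/5 of 2195865 = 1756692; 1,756,692 required, 1,756,692 in favor — approved.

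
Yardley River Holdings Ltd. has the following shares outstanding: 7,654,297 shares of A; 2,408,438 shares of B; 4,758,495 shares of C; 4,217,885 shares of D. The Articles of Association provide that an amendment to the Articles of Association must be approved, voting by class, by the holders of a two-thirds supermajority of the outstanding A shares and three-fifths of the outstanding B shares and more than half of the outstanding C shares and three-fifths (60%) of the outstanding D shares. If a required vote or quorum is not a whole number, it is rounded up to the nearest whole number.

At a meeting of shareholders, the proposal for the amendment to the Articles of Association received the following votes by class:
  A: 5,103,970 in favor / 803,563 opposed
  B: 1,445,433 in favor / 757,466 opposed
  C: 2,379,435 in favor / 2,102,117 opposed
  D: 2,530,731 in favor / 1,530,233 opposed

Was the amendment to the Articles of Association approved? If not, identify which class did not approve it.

Approved — every class gave the required vote.

A: 2/3 of 7654297 = 5102864.67, rounded up to 5102865; 5,102,865 required, 5,103,970 in favor — approved.
B: 3/5 of 2408438 = 1445062.80, rounded up to 1445063; 1,445,063 required, 1,445,433 in favor — approved.
C: a majority of 4758495 is 2379248; 2,379,248 required, 2,379,435 in favor — approved.
D: 3/5 of 4217885 = 2530731; 2,530,731 required, 2,530,731 in favor — approved.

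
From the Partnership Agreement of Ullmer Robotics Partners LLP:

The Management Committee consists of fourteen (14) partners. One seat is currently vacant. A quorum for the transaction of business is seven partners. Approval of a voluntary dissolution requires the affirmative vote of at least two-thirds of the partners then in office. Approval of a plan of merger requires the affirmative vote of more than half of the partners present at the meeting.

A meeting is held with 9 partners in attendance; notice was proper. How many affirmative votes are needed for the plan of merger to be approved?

5

The plan of merger requires a majority of the partners present (9).
A majority of 9 is 5.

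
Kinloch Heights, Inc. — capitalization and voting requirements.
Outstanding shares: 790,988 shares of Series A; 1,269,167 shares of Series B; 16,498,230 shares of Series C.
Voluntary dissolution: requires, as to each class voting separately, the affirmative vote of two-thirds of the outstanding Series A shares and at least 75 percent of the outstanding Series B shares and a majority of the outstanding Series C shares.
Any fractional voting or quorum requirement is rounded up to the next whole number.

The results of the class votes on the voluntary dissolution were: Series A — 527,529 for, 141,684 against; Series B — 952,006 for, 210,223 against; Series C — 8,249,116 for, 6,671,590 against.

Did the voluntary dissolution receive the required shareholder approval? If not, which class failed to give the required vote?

Approved — every class gave the required vote.

Series A: 2/3 of 790988 = 527325.33, rounded up to 527326; 527,326 required, 527,529 in favor — approved.
Series B: 3/4 of 1269167 = 951875.25, rounded up to 951876; 951,876 required, 952,006 in favor — approved.
Series C: a majority of 16498230 is 8249116; 8,249,116 required, 8,249,116 in favor — approved.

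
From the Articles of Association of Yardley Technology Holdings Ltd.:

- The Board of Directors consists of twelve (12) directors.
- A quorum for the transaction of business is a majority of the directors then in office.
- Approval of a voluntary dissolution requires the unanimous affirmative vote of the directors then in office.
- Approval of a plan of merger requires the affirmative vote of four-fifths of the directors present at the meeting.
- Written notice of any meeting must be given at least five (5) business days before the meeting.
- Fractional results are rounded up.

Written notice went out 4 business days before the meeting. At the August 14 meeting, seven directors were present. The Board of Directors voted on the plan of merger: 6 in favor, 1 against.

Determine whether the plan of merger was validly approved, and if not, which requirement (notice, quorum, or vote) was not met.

Notice: 4 business days given; 5 required (4 < 5). Not satisfied.
Quorum: 7 present; quorum is 7. Satisfied.
Vote: the plan of merger requires four-fifths of the directors present (7). 4/5 of 7 = 5.60, rounded up to 6, so 6 affirmative votes are needed; 6 voted in favor. Satisfied.

Invalid — notice requirement not satisfied.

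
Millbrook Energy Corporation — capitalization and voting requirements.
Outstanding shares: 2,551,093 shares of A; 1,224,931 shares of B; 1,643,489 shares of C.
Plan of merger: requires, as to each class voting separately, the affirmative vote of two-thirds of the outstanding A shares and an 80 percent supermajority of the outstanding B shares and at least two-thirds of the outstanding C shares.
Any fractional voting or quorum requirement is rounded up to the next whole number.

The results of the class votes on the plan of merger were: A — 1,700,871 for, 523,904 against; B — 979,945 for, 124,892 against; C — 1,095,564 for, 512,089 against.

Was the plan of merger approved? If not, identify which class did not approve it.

A: 2/3 of 2551093 = 1700728.67, rounded up to 1700729; 1,700,729 required, 1,700,871 in favor — approved.
B: 4/5 of 1224931 = 979944.80, rounded up to 979945; 979,945 required, 979,945 in favor — approved.
C: 2/3 of 1643489 = 1095659.33, rounded up to 1095660; 1,095,660 required, 1,095,564 in favor — not approved.

Not approved — the C shares did not give the required vote.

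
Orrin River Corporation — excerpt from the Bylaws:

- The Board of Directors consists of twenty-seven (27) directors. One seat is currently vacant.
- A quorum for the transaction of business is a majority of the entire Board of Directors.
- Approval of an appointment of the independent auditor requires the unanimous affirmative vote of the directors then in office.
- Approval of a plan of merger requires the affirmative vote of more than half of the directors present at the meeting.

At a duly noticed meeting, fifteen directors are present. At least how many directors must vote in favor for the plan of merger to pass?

The plan of merger requires a majority of the directors present (15).
A majority of 15 is 8.

8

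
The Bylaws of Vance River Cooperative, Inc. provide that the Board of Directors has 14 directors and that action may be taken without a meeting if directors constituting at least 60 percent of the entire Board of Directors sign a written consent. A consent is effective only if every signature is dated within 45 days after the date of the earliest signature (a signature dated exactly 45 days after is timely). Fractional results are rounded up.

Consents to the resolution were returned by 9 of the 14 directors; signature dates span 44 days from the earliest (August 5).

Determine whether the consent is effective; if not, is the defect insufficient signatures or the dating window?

Signatures required: at least 60 percent of 14 — 3/5 of 14 = 8.40, rounded up to 9, so 9 needed; 9 signed. Sufficient.
Dating window: the latest signature is 44 days after the earliest; the limit is 45 days. Within the window.

Effective — both the signature and dating-window requirements are satisfied.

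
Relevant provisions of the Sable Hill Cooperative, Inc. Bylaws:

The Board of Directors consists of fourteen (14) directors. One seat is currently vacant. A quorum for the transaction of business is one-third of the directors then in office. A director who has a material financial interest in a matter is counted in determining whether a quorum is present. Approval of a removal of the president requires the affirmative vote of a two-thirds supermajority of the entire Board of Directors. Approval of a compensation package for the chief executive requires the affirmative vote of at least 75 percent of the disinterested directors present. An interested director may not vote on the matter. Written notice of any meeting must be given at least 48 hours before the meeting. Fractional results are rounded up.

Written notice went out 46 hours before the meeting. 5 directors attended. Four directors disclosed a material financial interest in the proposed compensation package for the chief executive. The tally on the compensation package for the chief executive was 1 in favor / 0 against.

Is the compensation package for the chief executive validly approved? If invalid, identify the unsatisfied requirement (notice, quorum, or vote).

Invalid — notice requirement not satisfied.

Notice: 46 hours given; 48 required (46 < 48). Not satisfied.
Quorum: 5 present (interested directors count toward quorum); quorum is 5. Satisfied.
Vote: the compensation package for the chief executive requires three-fourths of the disinterested directors present (5 − 4 = 1). 3/4 of 1 = 0.75, rounded up to 1, so 1 affirmative vote is needed; 1 voted in favor. Satisfied.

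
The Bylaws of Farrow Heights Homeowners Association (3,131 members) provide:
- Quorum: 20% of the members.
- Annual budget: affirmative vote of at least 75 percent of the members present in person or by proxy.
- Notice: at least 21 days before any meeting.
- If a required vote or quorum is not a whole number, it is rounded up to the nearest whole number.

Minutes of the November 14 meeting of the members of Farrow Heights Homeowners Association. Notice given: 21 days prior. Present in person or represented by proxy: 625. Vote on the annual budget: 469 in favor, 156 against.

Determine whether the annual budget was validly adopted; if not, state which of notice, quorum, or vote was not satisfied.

Notice: 21 days given; 21 required. Satisfied.
Quorum: 20% of 3,131 = 626.20, rounded up to 627; 625 present. Not satisfied.
Vote: requires three-fourths of those present (625); 3/4 of 625 = 468.75, rounded up to 469, so 469 needed; 469 in favor. Satisfied.

Invalid — quorum requirement not satisfied.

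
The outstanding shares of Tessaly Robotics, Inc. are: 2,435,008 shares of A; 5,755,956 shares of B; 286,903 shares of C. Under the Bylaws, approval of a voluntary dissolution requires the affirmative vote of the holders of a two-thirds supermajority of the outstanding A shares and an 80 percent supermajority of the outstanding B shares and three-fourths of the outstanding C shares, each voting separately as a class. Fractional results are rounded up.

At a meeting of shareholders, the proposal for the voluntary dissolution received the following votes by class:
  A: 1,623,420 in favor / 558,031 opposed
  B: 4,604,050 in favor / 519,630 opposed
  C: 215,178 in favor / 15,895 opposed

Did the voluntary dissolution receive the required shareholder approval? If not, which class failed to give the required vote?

A: 2/3 of 2435008 = 1623338.67, rounded up to 1623339; 1,623,339 required, 1,623,420 in favor — approved.
B: 4/5 of 5755956 = 4604764.80, rounded up to 4604765; 4,604,765 required, 4,604,050 in favor — not approved.
C: 3/4 of 286903 = 215177.25, rounded up to 215178; 215,178 required, 215,178 in favor — approved.

Not approved — the B shares did not give the required vote.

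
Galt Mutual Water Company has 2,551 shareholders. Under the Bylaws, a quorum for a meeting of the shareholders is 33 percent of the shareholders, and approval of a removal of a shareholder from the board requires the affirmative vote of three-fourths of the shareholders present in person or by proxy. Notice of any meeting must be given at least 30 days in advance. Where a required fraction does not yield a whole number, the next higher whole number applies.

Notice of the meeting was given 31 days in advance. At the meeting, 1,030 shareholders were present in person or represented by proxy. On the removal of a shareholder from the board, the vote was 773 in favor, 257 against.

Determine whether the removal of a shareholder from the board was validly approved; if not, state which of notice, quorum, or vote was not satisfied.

Notice: 31 days given; 30 required. Satisfied.
Quorum: 33% of 2,551 = 841.83, rounded up to 842; 1,030 present. Satisfied.
Vote: requires three-fourths of those present (1,030); 3/4 of 1030 = 772.50, rounded up to 773, so 773 needed; 773 in favor. Satisfied.

Valid — all requirements satisfied.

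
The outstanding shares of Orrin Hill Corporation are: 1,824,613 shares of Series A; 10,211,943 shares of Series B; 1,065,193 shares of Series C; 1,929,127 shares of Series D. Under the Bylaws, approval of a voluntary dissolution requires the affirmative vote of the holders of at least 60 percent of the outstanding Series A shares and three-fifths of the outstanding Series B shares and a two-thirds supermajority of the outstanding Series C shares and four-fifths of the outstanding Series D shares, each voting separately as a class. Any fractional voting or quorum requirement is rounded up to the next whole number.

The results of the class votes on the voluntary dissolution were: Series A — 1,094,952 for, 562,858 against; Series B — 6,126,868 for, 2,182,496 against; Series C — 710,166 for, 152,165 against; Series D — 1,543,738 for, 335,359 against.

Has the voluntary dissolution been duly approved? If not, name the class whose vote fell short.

Not approved — the Series B shares did not give the required vote.

Series A: 3/5 of 1824613 = 1094767.80, rounded up to 1094768; 1,094,768 required, 1,094,952 in favor — approved.
Series B: 3/5 of 10211943 = 6127165.80, rounded up to 6127166; 6,127,166 required, 6,126,868 in favor — not approved.
Series C: 2/3 of 1065193 = 710128.67, rounded up to 710129; 710,129 required, 710,166 in favor — approved.
Series D: 4/5 of 1929127 = 1543301.60, rounded up to 1543302; 1,543,302 required, 1,543,738 in favor — approved.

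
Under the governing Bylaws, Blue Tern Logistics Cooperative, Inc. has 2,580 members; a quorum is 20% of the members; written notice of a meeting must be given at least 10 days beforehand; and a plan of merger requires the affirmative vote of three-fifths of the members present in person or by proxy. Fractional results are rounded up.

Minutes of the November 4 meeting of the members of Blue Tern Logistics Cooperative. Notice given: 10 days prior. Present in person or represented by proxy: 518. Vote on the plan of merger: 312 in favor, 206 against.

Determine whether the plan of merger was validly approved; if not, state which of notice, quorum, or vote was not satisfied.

Notice: 10 days given; 10 required. Satisfied.
Quorum: 20% of 2,580 = 516; 518 present. Satisfied.
Vote: requires three-fifths of those present (518); 3/5 of 518 = 310.80, rounded up to 311, so 311 needed; 312 in favor. Satisfied.

Valid — all requirements satisfied.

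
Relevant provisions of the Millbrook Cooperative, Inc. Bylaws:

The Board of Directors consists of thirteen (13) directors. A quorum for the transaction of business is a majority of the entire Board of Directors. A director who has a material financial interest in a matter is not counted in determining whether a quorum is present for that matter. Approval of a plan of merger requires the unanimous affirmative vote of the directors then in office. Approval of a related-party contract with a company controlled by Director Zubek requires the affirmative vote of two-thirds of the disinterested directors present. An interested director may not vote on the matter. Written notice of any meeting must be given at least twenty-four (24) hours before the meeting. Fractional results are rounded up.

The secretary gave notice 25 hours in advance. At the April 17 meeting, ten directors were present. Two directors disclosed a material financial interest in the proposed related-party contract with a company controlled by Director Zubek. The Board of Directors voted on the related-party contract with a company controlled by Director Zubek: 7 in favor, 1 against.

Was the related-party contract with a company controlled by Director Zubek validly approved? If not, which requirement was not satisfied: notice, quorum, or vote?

Valid — all requirements satisfied.

Notice: 25 hours given; 24 required (25 ≥ 24). Satisfied.
Quorum: 10 present, but the 2 interested directors do not count, leaving 8. Quorum is 7. Satisfied.
Vote: the related-party contract with a company controlled by Director Zubek requires two-thirds of the disinterested directors present (10 − 2 = 8). 2/3 of 8 = 5.33, rounded up to 6, so 6 affirmative votes are needed; 7 voted in favor. Satisfied.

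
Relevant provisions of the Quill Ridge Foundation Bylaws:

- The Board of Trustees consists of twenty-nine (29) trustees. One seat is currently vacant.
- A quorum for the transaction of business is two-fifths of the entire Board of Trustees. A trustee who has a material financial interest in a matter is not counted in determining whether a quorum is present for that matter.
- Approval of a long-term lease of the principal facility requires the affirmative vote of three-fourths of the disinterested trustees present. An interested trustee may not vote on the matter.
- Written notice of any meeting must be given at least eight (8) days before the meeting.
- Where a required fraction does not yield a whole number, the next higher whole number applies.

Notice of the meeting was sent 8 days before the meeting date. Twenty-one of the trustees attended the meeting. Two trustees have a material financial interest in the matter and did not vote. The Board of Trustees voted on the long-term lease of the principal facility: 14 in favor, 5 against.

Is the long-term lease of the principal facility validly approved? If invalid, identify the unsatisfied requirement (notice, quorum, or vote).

Invalid — vote requirement not satisfied.

Notice: 8 days given; 8 required (8 ≥ 8). Satisfied.
Quorum: 21 present, but the 2 interested trustees do not count, leaving 19. Quorum is 12. Satisfied.
Vote: the long-term lease of the principal facility requires three-fourths of the disinterested trustees present (21 − 2 = 19). 3/4 of 19 = 14.25, rounded up to 15, so 15 affirmative votes are needed; 14 voted in favor. Not satisfied.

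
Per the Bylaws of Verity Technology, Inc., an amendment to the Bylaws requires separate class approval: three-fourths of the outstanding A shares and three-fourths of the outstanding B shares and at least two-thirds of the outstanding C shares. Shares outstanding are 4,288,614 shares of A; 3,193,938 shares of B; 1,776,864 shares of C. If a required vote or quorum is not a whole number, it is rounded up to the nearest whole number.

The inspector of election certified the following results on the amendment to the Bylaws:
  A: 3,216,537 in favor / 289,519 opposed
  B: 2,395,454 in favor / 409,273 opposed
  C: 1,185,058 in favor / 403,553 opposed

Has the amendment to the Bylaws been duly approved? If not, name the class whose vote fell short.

Approved — every class gave the required vote.

A: 3/4 of 4288614 = 3216460.50, rounded up to 3216461; 3,216,461 required, 3,216,537 in favor — approved.
B: 3/4 of 3193938 = 2395453.50, rounded up to 2395454; 2,395,454 required, 2,395,454 in favor — approved.
C: 2/3 of 1776864 = 1184576; 1,184,576 required, 1,185,058 in favor — approved.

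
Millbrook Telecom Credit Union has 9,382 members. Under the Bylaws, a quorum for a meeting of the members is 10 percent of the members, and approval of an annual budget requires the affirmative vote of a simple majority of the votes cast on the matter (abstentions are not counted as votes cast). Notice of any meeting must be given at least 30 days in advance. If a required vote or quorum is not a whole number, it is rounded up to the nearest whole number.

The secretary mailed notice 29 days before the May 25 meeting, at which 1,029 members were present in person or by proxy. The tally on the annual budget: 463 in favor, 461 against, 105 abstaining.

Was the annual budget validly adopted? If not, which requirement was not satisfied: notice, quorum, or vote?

Notice: 29 days given; 30 required. Not satisfied.
Quorum: 10% of 9,382 = 938.20, rounded up to 939; 1,029 present. Satisfied.
Vote: requires a majority of the votes cast (1,029 − 105 abstaining = 924); a majority of 924 is 463, so 463 needed; 463 in favor. Satisfied.

Invalid — notice requirement not satisfied.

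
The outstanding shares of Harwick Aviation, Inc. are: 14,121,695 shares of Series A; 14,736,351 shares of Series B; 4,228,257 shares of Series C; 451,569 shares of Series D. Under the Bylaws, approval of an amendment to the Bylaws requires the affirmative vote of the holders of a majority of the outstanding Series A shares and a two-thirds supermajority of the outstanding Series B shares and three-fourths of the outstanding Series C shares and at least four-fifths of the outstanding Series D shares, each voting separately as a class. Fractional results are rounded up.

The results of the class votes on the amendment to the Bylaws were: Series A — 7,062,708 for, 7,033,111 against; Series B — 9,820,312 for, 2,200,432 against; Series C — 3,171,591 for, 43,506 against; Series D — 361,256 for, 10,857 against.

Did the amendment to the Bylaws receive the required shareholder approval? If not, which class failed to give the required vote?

Not approved — the Series B shares did not give the required vote.

Series A: a majority of 14121695 is 7060848; 7,060,848 required, 7,062,708 in favor — approved.
Series B: 2/3 of 14736351 = 9824234; 9,824,234 required, 9,820,312 in favor — not approved.
Series C: 3/4 of 4228257 = 3171192.75, rounded up to 3171193; 3,171,193 required, 3,171,591 in favor — approved.
Series D: 4/5 of 451569 = 361255.20, rounded up to 361256; 361,256 required, 361,256 in favor — approved.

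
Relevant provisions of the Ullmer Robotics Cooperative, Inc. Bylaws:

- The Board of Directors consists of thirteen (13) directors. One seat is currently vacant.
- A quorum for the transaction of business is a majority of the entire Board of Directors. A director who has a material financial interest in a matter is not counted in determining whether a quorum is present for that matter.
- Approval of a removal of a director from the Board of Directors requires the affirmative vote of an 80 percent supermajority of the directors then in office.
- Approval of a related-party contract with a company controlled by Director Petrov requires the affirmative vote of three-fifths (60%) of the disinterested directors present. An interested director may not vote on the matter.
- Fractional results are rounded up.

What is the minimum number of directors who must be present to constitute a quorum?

A majority of 13 is 7.

7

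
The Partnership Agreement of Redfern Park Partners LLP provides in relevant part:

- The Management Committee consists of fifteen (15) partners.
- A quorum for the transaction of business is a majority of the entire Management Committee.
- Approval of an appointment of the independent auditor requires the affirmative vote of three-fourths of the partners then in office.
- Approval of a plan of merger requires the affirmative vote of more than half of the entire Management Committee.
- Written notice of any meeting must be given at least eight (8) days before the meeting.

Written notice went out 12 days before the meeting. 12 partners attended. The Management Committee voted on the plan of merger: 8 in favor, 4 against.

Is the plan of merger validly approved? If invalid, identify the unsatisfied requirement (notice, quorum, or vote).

Valid — all requirements satisfied.

Notice: 12 days given; 8 required (12 ≥ 8). Satisfied.
Quorum: 12 present; quorum is 8. Satisfied.
Vote: the plan of merger requires a majority of the entire Management Committee (15). A majority of 15 is 8, so 8 affirmative votes are needed; 8 voted in favor. Satisfied.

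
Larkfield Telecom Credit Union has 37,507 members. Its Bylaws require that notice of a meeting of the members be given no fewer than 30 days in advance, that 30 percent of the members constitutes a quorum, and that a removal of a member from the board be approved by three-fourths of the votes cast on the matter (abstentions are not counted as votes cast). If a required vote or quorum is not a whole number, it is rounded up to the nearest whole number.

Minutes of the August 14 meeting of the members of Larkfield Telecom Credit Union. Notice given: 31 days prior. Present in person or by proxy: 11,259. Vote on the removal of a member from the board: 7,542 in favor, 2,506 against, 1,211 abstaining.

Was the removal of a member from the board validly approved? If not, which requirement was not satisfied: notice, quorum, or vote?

Valid — all requirements satisfied.

Notice: 31 days given; 30 required. Satisfied.
Quorum: 30% of 37,507 = 11,252.10, rounded up to 11,253; 11,259 present. Satisfied.
Vote: requires three-fourths of the votes cast (11,259 − 1,211 abstaining = 10,048); 3/4 of 10048 = 7536, so 7,536 needed; 7,542 in favor. Satisfied.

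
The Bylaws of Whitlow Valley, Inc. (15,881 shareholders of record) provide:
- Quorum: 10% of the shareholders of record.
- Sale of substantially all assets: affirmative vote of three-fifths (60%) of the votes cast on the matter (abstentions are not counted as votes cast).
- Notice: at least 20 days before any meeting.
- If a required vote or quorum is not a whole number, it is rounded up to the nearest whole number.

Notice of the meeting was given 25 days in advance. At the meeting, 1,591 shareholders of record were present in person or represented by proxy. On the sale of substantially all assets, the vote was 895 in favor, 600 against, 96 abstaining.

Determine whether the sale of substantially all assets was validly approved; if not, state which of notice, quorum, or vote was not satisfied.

Notice: 25 days given; 20 required. Satisfied.
Quorum: 10% of 15,881 = 1,588.10, rounded up to 1,589; 1,591 present. Satisfied.
Vote: requires three-fifths of the votes cast (1,591 − 96 abstaining = 1,495); 3/5 of 1495 = 897, so 897 needed; 895 in favor. Not satisfied.

Invalid — vote requirement not satisfied.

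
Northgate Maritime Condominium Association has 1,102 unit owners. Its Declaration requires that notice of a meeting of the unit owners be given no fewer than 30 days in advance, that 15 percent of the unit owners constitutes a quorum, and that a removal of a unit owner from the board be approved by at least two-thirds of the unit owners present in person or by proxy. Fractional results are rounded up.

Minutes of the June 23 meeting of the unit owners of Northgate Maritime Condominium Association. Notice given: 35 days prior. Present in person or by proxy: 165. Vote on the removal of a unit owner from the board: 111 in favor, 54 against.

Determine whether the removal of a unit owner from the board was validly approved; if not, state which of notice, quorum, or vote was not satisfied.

Invalid — quorum requirement not satisfied.

Notice: 35 days given; 30 required. Satisfied.
Quorum: 15% of 1,102 = 165.30, rounded up to 166; 165 present. Not satisfied.
Vote: requires two-thirds of those present (165); 2/3 of 165 = 110, so 110 needed; 111 in favor. Satisfied.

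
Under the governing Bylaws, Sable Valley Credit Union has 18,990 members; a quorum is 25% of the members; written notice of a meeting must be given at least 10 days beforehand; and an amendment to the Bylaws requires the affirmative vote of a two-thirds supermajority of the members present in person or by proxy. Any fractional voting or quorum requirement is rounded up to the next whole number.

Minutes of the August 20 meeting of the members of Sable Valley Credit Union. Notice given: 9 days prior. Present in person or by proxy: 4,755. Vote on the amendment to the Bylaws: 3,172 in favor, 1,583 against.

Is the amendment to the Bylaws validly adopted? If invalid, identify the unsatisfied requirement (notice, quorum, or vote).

Invalid — notice requirement not satisfied.

Notice: 9 days given; 10 required. Not satisfied.
Quorum: 25% of 18,990 = 4,747.50, rounded up to 4,748; 4,755 present. Satisfied.
Vote: requires two-thirds of those present (4,755); 2/3 of 4755 = 3170, so 3,170 needed; 3,172 in favor. Satisfied.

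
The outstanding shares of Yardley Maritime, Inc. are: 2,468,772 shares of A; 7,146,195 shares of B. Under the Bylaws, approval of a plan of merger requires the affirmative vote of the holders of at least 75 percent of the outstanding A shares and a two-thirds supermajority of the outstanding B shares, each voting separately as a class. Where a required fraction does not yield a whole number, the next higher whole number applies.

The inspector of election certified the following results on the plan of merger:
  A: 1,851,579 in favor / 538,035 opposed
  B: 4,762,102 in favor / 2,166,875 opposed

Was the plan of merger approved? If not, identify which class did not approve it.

Not approved — the B shares did not give the required vote.

A: 3/4 of 2468772 = 1851579; 1,851,579 required, 1,851,579 in favor — approved.
B: 2/3 of 7146195 = 4764130; 4,764,130 required, 4,762,102 in favor — not approved.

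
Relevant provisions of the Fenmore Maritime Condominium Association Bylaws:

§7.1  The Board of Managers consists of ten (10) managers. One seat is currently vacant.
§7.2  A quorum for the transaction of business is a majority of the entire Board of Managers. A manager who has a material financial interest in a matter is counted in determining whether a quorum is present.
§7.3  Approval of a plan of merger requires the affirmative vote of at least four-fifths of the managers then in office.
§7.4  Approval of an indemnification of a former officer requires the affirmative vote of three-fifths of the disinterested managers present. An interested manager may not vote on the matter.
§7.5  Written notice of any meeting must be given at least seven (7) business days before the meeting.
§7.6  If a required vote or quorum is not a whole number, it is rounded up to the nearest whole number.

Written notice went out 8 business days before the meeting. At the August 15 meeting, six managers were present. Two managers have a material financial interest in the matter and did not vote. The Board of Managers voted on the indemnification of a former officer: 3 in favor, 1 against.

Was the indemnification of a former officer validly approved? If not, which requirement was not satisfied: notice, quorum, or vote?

Valid — all requirements satisfied.

Notice: 8 business days given; 7 required (8 ≥ 7). Satisfied.
Quorum: 6 present (interested managers count toward quorum); quorum is 6. Satisfied.
Vote: the indemnification of a former officer requires three-fifths of the disinterested managers present (6 − 2 = 4). 3/5 of 4 = 2.40, rounded up to 3, so 3 affirmative votes are needed; 3 voted in favor. Satisfied.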